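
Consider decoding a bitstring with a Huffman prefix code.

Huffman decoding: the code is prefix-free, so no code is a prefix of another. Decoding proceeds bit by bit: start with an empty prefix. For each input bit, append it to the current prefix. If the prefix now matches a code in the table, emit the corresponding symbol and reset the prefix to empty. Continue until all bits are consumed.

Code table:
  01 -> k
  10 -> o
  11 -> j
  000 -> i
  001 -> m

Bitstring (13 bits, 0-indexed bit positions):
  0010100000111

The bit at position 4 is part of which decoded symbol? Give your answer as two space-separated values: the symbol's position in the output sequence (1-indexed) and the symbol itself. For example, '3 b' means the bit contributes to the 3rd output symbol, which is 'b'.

Answer: 2 k

Derivation:
Bit 0: prefix='0' (no match yet)
Bit 1: prefix='00' (no match yet)
Bit 2: prefix='001' -> emit 'm', reset
Bit 3: prefix='0' (no match yet)
Bit 4: prefix='01' -> emit 'k', reset
Bit 5: prefix='0' (no match yet)
Bit 6: prefix='00' (no match yet)
Bit 7: prefix='000' -> emit 'i', reset
Bit 8: prefix='0' (no match yet)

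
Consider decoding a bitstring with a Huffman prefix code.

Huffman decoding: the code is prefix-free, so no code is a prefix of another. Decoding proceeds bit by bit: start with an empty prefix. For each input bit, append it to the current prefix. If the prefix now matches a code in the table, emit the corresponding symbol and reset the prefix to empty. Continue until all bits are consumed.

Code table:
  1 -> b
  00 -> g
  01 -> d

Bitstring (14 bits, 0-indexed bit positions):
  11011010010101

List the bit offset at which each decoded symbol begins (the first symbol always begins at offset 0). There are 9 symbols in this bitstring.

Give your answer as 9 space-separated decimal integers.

Answer: 0 1 2 4 5 7 9 10 12

Derivation:
Bit 0: prefix='1' -> emit 'b', reset
Bit 1: prefix='1' -> emit 'b', reset
Bit 2: prefix='0' (no match yet)
Bit 3: prefix='01' -> emit 'd', reset
Bit 4: prefix='1' -> emit 'b', reset
Bit 5: prefix='0' (no match yet)
Bit 6: prefix='01' -> emit 'd', reset
Bit 7: prefix='0' (no match yet)
Bit 8: prefix='00' -> emit 'g', reset
Bit 9: prefix='1' -> emit 'b', reset
Bit 10: prefix='0' (no match yet)
Bit 11: prefix='01' -> emit 'd', reset
Bit 12: prefix='0' (no match yet)
Bit 13: prefix='01' -> emit 'd', reset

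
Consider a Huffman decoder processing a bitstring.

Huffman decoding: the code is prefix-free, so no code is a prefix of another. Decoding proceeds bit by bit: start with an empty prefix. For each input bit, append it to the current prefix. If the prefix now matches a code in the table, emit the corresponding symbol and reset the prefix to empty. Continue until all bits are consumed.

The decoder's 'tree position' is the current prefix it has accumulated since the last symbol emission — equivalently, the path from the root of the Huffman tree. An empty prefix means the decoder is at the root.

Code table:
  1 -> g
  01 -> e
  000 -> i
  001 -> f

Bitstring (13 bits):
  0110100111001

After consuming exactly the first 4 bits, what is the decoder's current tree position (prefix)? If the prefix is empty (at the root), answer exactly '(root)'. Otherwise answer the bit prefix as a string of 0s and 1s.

Bit 0: prefix='0' (no match yet)
Bit 1: prefix='01' -> emit 'e', reset
Bit 2: prefix='1' -> emit 'g', reset
Bit 3: prefix='0' (no match yet)

Answer: 0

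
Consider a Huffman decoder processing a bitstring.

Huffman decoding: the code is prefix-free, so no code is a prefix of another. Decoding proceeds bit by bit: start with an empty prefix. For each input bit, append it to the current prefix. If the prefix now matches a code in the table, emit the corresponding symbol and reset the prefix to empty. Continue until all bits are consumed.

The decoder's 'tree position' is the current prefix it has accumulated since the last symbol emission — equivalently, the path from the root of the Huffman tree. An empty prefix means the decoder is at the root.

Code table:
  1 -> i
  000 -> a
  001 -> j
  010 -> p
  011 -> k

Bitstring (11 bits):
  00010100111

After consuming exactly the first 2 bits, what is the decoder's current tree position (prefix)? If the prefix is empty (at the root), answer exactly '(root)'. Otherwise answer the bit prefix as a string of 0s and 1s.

Answer: 00

Derivation:
Bit 0: prefix='0' (no match yet)
Bit 1: prefix='00' (no match yet)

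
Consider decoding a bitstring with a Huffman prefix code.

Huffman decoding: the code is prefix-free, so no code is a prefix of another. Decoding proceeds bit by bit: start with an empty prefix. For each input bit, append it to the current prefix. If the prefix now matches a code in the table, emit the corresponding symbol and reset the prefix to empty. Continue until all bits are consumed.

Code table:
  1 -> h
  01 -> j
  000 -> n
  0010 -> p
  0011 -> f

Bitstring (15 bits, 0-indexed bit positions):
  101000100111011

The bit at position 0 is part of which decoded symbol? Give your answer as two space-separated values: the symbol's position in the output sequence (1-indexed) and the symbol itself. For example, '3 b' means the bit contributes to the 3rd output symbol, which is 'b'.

Answer: 1 h

Derivation:
Bit 0: prefix='1' -> emit 'h', reset
Bit 1: prefix='0' (no match yet)
Bit 2: prefix='01' -> emit 'j', reset
Bit 3: prefix='0' (no match yet)
Bit 4: prefix='00' (no match yet)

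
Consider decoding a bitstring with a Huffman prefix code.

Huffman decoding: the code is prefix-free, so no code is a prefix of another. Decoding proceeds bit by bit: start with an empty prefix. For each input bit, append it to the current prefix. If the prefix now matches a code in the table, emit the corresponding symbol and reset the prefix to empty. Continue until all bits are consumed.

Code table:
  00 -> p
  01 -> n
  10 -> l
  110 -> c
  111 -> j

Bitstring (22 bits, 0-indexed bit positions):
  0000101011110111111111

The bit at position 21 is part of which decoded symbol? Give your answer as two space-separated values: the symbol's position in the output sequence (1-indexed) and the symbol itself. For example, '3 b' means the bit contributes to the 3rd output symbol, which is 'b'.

Answer: 9 j

Derivation:
Bit 0: prefix='0' (no match yet)
Bit 1: prefix='00' -> emit 'p', reset
Bit 2: prefix='0' (no match yet)
Bit 3: prefix='00' -> emit 'p', reset
Bit 4: prefix='1' (no match yet)
Bit 5: prefix='10' -> emit 'l', reset
Bit 6: prefix='1' (no match yet)
Bit 7: prefix='10' -> emit 'l', reset
Bit 8: prefix='1' (no match yet)
Bit 9: prefix='11' (no match yet)
Bit 10: prefix='111' -> emit 'j', reset
Bit 11: prefix='1' (no match yet)
Bit 12: prefix='10' -> emit 'l', reset
Bit 13: prefix='1' (no match yet)
Bit 14: prefix='11' (no match yet)
Bit 15: prefix='111' -> emit 'j', reset
Bit 16: prefix='1' (no match yet)
Bit 17: prefix='11' (no match yet)
Bit 18: prefix='111' -> emit 'j', reset
Bit 19: prefix='1' (no match yet)
Bit 20: prefix='11' (no match yet)
Bit 21: prefix='111' -> emit 'j', reset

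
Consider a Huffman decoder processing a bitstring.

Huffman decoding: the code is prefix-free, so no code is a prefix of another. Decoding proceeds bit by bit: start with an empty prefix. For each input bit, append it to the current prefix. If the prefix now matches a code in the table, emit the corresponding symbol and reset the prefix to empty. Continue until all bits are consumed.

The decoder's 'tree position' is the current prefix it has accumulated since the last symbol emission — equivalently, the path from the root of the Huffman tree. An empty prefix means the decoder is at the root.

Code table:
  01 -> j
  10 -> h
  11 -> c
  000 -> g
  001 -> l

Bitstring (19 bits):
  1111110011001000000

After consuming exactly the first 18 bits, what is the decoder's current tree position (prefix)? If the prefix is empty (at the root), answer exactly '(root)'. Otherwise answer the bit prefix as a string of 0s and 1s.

Answer: 00

Derivation:
Bit 0: prefix='1' (no match yet)
Bit 1: prefix='11' -> emit 'c', reset
Bit 2: prefix='1' (no match yet)
Bit 3: prefix='11' -> emit 'c', reset
Bit 4: prefix='1' (no match yet)
Bit 5: prefix='11' -> emit 'c', reset
Bit 6: prefix='0' (no match yet)
Bit 7: prefix='00' (no match yet)
Bit 8: prefix='001' -> emit 'l', reset
Bit 9: prefix='1' (no match yet)
Bit 10: prefix='10' -> emit 'h', reset
Bit 11: prefix='0' (no match yet)
Bit 12: prefix='01' -> emit 'j', reset
Bit 13: prefix='0' (no match yet)
Bit 14: prefix='00' (no match yet)
Bit 15: prefix='000' -> emit 'g', reset
Bit 16: prefix='0' (no match yet)
Bit 17: prefix='00' (no match yet)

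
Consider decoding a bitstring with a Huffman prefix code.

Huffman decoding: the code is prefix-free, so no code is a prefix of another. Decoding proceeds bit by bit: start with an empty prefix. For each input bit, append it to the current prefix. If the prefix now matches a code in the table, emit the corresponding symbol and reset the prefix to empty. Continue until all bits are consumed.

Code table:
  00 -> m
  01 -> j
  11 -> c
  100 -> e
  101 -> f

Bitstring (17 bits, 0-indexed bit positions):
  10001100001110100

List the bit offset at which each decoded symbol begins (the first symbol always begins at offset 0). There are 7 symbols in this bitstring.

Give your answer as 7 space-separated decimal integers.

Answer: 0 3 5 8 10 12 15

Derivation:
Bit 0: prefix='1' (no match yet)
Bit 1: prefix='10' (no match yet)
Bit 2: prefix='100' -> emit 'e', reset
Bit 3: prefix='0' (no match yet)
Bit 4: prefix='01' -> emit 'j', reset
Bit 5: prefix='1' (no match yet)
Bit 6: prefix='10' (no match yet)
Bit 7: prefix='100' -> emit 'e', reset
Bit 8: prefix='0' (no match yet)
Bit 9: prefix='00' -> emit 'm', reset
Bit 10: prefix='1' (no match yet)
Bit 11: prefix='11' -> emit 'c', reset
Bit 12: prefix='1' (no match yet)
Bit 13: prefix='10' (no match yet)
Bit 14: prefix='101' -> emit 'f', reset
Bit 15: prefix='0' (no match yet)
Bit 16: prefix='00' -> emit 'm', reset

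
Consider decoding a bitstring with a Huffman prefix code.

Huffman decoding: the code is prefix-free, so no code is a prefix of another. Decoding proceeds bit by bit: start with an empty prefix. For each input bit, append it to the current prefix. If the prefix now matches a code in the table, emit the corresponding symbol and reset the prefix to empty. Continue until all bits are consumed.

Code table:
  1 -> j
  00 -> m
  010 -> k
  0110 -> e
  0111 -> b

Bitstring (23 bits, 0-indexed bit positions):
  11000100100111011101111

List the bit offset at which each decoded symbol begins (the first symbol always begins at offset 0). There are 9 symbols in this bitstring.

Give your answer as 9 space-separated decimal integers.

Bit 0: prefix='1' -> emit 'j', reset
Bit 1: prefix='1' -> emit 'j', reset
Bit 2: prefix='0' (no match yet)
Bit 3: prefix='00' -> emit 'm', reset
Bit 4: prefix='0' (no match yet)
Bit 5: prefix='01' (no match yet)
Bit 6: prefix='010' -> emit 'k', reset
Bit 7: prefix='0' (no match yet)
Bit 8: prefix='01' (no match yet)
Bit 9: prefix='010' -> emit 'k', reset
Bit 10: prefix='0' (no match yet)
Bit 11: prefix='01' (no match yet)
Bit 12: prefix='011' (no match yet)
Bit 13: prefix='0111' -> emit 'b', reset
Bit 14: prefix='0' (no match yet)
Bit 15: prefix='01' (no match yet)
Bit 16: prefix='011' (no match yet)
Bit 17: prefix='0111' -> emit 'b', reset
Bit 18: prefix='0' (no match yet)
Bit 19: prefix='01' (no match yet)
Bit 20: prefix='011' (no match yet)
Bit 21: prefix='0111' -> emit 'b', reset
Bit 22: prefix='1' -> emit 'j', reset

Answer: 0 1 2 4 7 10 14 18 22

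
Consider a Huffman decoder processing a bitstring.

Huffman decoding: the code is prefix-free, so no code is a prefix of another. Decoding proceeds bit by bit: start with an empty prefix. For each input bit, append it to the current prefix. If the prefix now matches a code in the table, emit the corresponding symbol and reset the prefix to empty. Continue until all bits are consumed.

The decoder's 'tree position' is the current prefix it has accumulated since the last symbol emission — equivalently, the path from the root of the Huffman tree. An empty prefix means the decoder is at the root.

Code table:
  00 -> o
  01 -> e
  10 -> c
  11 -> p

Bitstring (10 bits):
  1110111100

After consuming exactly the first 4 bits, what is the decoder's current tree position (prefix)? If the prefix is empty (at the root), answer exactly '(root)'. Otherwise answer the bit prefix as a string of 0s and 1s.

Bit 0: prefix='1' (no match yet)
Bit 1: prefix='11' -> emit 'p', reset
Bit 2: prefix='1' (no match yet)
Bit 3: prefix='10' -> emit 'c', reset

Answer: (root)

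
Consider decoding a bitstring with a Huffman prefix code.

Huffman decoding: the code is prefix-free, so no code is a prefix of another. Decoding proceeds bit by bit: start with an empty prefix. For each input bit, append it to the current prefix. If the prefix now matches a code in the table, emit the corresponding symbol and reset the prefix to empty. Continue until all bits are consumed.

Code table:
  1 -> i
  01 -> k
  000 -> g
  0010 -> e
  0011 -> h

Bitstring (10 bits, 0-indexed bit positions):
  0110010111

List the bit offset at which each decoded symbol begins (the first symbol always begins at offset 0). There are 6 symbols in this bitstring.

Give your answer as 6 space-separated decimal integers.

Bit 0: prefix='0' (no match yet)
Bit 1: prefix='01' -> emit 'k', reset
Bit 2: prefix='1' -> emit 'i', reset
Bit 3: prefix='0' (no match yet)
Bit 4: prefix='00' (no match yet)
Bit 5: prefix='001' (no match yet)
Bit 6: prefix='0010' -> emit 'e', reset
Bit 7: prefix='1' -> emit 'i', reset
Bit 8: prefix='1' -> emit 'i', reset
Bit 9: prefix='1' -> emit 'i', reset

Answer: 0 2 3 7 8 9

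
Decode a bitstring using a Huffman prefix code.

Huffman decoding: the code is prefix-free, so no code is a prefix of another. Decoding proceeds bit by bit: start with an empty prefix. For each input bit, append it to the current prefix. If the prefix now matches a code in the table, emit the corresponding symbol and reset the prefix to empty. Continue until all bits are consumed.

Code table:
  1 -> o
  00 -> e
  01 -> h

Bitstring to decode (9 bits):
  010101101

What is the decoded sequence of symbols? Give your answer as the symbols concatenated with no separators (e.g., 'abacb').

Bit 0: prefix='0' (no match yet)
Bit 1: prefix='01' -> emit 'h', reset
Bit 2: prefix='0' (no match yet)
Bit 3: prefix='01' -> emit 'h', reset
Bit 4: prefix='0' (no match yet)
Bit 5: prefix='01' -> emit 'h', reset
Bit 6: prefix='1' -> emit 'o', reset
Bit 7: prefix='0' (no match yet)
Bit 8: prefix='01' -> emit 'h', reset

Answer: hhhoh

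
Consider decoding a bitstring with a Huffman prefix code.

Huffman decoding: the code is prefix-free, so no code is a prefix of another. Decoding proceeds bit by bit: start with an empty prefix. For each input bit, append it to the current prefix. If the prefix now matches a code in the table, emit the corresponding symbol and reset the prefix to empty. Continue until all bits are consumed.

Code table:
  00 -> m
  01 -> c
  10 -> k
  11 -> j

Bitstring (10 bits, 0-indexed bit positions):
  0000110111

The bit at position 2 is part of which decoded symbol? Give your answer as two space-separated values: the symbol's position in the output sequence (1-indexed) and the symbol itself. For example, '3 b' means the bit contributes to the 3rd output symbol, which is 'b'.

Answer: 2 m

Derivation:
Bit 0: prefix='0' (no match yet)
Bit 1: prefix='00' -> emit 'm', reset
Bit 2: prefix='0' (no match yet)
Bit 3: prefix='00' -> emit 'm', reset
Bit 4: prefix='1' (no match yet)
Bit 5: prefix='11' -> emit 'j', reset
Bit 6: prefix='0' (no match yet)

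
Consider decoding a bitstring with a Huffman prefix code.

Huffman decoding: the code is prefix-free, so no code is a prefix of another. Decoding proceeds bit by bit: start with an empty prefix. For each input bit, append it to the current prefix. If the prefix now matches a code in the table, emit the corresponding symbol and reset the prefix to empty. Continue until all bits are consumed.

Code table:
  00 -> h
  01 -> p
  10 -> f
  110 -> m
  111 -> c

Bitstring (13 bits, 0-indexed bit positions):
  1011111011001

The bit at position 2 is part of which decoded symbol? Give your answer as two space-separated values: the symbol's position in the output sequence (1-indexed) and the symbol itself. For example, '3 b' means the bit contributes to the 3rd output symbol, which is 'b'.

Bit 0: prefix='1' (no match yet)
Bit 1: prefix='10' -> emit 'f', reset
Bit 2: prefix='1' (no match yet)
Bit 3: prefix='11' (no match yet)
Bit 4: prefix='111' -> emit 'c', reset
Bit 5: prefix='1' (no match yet)
Bit 6: prefix='11' (no match yet)

Answer: 2 c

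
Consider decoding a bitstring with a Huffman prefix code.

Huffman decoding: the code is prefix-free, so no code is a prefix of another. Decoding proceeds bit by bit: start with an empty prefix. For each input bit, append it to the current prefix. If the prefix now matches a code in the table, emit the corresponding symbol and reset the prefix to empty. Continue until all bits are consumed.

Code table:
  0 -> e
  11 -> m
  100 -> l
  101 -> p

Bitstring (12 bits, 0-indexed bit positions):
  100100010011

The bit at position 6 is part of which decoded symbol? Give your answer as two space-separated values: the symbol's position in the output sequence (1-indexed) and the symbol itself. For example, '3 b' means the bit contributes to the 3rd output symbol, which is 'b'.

Answer: 3 e

Derivation:
Bit 0: prefix='1' (no match yet)
Bit 1: prefix='10' (no match yet)
Bit 2: prefix='100' -> emit 'l', reset
Bit 3: prefix='1' (no match yet)
Bit 4: prefix='10' (no match yet)
Bit 5: prefix='100' -> emit 'l', reset
Bit 6: prefix='0' -> emit 'e', reset
Bit 7: prefix='1' (no match yet)
Bit 8: prefix='10' (no match yet)
Bit 9: prefix='100' -> emit 'l', reset
Bit 10: prefix='1' (no match yet)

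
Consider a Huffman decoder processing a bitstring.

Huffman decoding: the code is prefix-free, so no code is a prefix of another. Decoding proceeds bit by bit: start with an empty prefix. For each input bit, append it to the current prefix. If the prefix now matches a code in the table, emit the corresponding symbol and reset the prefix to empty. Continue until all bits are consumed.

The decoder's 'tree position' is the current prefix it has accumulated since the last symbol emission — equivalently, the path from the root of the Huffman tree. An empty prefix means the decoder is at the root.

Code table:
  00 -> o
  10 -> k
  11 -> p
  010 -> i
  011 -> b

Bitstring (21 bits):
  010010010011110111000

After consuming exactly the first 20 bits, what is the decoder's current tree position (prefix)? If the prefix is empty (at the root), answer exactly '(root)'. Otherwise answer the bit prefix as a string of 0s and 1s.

Answer: 0

Derivation:
Bit 0: prefix='0' (no match yet)
Bit 1: prefix='01' (no match yet)
Bit 2: prefix='010' -> emit 'i', reset
Bit 3: prefix='0' (no match yet)
Bit 4: prefix='01' (no match yet)
Bit 5: prefix='010' -> emit 'i', reset
Bit 6: prefix='0' (no match yet)
Bit 7: prefix='01' (no match yet)
Bit 8: prefix='010' -> emit 'i', reset
Bit 9: prefix='0' (no match yet)
Bit 10: prefix='01' (no match yet)
Bit 11: prefix='011' -> emit 'b', reset
Bit 12: prefix='1' (no match yet)
Bit 13: prefix='11' -> emit 'p', reset
Bit 14: prefix='0' (no match yet)
Bit 15: prefix='01' (no match yet)
Bit 16: prefix='011' -> emit 'b', reset
Bit 17: prefix='1' (no match yet)
Bit 18: prefix='10' -> emit 'k', reset
Bit 19: prefix='0' (no match yet)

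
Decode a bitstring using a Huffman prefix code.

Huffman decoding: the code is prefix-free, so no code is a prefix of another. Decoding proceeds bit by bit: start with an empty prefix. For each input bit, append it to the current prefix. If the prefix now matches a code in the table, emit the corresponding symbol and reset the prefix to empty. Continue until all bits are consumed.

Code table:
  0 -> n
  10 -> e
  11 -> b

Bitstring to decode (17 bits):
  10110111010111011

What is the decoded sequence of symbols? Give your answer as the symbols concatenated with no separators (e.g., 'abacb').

Answer: ebnbeebeb

Derivation:
Bit 0: prefix='1' (no match yet)
Bit 1: prefix='10' -> emit 'e', reset
Bit 2: prefix='1' (no match yet)
Bit 3: prefix='11' -> emit 'b', reset
Bit 4: prefix='0' -> emit 'n', reset
Bit 5: prefix='1' (no match yet)
Bit 6: prefix='11' -> emit 'b', reset
Bit 7: prefix='1' (no match yet)
Bit 8: prefix='10' -> emit 'e', reset
Bit 9: prefix='1' (no match yet)
Bit 10: prefix='10' -> emit 'e', reset
Bit 11: prefix='1' (no match yet)
Bit 12: prefix='11' -> emit 'b', reset
Bit 13: prefix='1' (no match yet)
Bit 14: prefix='10' -> emit 'e', reset
Bit 15: prefix='1' (no match yet)
Bit 16: prefix='11' -> emit 'b', reset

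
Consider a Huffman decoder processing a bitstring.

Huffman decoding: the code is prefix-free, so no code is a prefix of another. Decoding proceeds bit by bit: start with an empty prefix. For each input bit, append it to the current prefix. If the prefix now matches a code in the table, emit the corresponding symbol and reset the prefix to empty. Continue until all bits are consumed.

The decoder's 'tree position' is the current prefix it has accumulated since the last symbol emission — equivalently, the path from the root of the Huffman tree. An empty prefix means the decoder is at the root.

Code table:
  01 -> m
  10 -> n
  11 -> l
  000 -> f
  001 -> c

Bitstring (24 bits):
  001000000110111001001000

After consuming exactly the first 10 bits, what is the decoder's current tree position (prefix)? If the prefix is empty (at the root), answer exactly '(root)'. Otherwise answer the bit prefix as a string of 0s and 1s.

Bit 0: prefix='0' (no match yet)
Bit 1: prefix='00' (no match yet)
Bit 2: prefix='001' -> emit 'c', reset
Bit 3: prefix='0' (no match yet)
Bit 4: prefix='00' (no match yet)
Bit 5: prefix='000' -> emit 'f', reset
Bit 6: prefix='0' (no match yet)
Bit 7: prefix='00' (no match yet)
Bit 8: prefix='000' -> emit 'f', reset
Bit 9: prefix='1' (no match yet)

Answer: 1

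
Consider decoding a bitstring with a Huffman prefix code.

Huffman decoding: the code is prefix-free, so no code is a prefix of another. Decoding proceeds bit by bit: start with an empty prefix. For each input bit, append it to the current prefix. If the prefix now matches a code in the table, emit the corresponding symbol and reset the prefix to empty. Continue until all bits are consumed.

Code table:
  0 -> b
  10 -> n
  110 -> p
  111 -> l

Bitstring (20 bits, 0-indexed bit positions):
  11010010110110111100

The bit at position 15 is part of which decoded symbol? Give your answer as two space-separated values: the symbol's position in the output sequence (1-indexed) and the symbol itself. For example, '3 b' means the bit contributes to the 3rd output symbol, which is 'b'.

Bit 0: prefix='1' (no match yet)
Bit 1: prefix='11' (no match yet)
Bit 2: prefix='110' -> emit 'p', reset
Bit 3: prefix='1' (no match yet)
Bit 4: prefix='10' -> emit 'n', reset
Bit 5: prefix='0' -> emit 'b', reset
Bit 6: prefix='1' (no match yet)
Bit 7: prefix='10' -> emit 'n', reset
Bit 8: prefix='1' (no match yet)
Bit 9: prefix='11' (no match yet)
Bit 10: prefix='110' -> emit 'p', reset
Bit 11: prefix='1' (no match yet)
Bit 12: prefix='11' (no match yet)
Bit 13: prefix='110' -> emit 'p', reset
Bit 14: prefix='1' (no match yet)
Bit 15: prefix='11' (no match yet)
Bit 16: prefix='111' -> emit 'l', reset
Bit 17: prefix='1' (no match yet)
Bit 18: prefix='10' -> emit 'n', reset
Bit 19: prefix='0' -> emit 'b', reset

Answer: 7 l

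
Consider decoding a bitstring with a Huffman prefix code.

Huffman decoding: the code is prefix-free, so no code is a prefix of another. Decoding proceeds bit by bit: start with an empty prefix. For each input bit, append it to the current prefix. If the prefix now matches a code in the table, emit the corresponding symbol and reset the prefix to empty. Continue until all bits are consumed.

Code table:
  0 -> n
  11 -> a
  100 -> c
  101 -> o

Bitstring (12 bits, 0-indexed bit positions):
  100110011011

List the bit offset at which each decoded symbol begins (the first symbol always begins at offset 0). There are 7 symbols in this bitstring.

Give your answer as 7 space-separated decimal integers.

Answer: 0 3 5 6 7 9 10

Derivation:
Bit 0: prefix='1' (no match yet)
Bit 1: prefix='10' (no match yet)
Bit 2: prefix='100' -> emit 'c', reset
Bit 3: prefix='1' (no match yet)
Bit 4: prefix='11' -> emit 'a', reset
Bit 5: prefix='0' -> emit 'n', reset
Bit 6: prefix='0' -> emit 'n', reset
Bit 7: prefix='1' (no match yet)
Bit 8: prefix='11' -> emit 'a', reset
Bit 9: prefix='0' -> emit 'n', reset
Bit 10: prefix='1' (no match yet)
Bit 11: prefix='11' -> emit 'a', reset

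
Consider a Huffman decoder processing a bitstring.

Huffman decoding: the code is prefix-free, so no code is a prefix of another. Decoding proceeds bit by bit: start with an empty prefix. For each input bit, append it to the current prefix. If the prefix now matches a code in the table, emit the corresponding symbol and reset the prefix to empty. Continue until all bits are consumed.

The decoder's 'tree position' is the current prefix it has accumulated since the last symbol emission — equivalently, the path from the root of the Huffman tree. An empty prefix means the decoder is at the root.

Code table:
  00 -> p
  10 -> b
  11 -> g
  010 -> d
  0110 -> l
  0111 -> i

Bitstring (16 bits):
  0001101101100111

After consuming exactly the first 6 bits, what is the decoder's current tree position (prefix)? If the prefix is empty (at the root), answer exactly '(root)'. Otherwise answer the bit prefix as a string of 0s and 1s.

Answer: (root)

Derivation:
Bit 0: prefix='0' (no match yet)
Bit 1: prefix='00' -> emit 'p', reset
Bit 2: prefix='0' (no match yet)
Bit 3: prefix='01' (no match yet)
Bit 4: prefix='011' (no match yet)
Bit 5: prefix='0110' -> emit 'l', reset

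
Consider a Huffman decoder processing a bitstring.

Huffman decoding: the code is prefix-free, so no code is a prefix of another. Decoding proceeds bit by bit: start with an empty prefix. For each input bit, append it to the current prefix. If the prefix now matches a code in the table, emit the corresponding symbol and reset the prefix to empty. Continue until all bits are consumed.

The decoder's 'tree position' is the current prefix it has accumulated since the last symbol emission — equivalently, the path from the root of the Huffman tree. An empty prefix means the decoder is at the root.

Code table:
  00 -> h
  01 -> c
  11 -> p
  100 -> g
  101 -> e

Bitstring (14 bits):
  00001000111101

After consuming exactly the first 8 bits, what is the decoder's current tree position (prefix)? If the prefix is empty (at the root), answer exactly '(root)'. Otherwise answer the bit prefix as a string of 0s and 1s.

Answer: 0

Derivation:
Bit 0: prefix='0' (no match yet)
Bit 1: prefix='00' -> emit 'h', reset
Bit 2: prefix='0' (no match yet)
Bit 3: prefix='00' -> emit 'h', reset
Bit 4: prefix='1' (no match yet)
Bit 5: prefix='10' (no match yet)
Bit 6: prefix='100' -> emit 'g', reset
Bit 7: prefix='0' (no match yet)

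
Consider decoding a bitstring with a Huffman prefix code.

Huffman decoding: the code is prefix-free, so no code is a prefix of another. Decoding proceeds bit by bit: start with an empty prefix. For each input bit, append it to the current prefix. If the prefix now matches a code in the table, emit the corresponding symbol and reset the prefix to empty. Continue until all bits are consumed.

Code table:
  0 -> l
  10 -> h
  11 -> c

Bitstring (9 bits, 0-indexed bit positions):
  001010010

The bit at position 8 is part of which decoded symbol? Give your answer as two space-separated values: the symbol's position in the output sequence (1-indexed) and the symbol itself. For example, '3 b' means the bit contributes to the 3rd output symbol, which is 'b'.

Bit 0: prefix='0' -> emit 'l', reset
Bit 1: prefix='0' -> emit 'l', reset
Bit 2: prefix='1' (no match yet)
Bit 3: prefix='10' -> emit 'h', reset
Bit 4: prefix='1' (no match yet)
Bit 5: prefix='10' -> emit 'h', reset
Bit 6: prefix='0' -> emit 'l', reset
Bit 7: prefix='1' (no match yet)
Bit 8: prefix='10' -> emit 'h', reset

Answer: 6 h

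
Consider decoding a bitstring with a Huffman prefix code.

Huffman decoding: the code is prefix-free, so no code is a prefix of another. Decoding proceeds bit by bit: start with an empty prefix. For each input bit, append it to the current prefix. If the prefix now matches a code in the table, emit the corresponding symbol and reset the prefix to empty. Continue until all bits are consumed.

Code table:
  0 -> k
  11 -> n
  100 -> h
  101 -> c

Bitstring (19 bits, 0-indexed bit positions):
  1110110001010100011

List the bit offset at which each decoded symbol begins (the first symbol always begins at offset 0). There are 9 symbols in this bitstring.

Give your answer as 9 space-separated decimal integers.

Bit 0: prefix='1' (no match yet)
Bit 1: prefix='11' -> emit 'n', reset
Bit 2: prefix='1' (no match yet)
Bit 3: prefix='10' (no match yet)
Bit 4: prefix='101' -> emit 'c', reset
Bit 5: prefix='1' (no match yet)
Bit 6: prefix='10' (no match yet)
Bit 7: prefix='100' -> emit 'h', reset
Bit 8: prefix='0' -> emit 'k', reset
Bit 9: prefix='1' (no match yet)
Bit 10: prefix='10' (no match yet)
Bit 11: prefix='101' -> emit 'c', reset
Bit 12: prefix='0' -> emit 'k', reset
Bit 13: prefix='1' (no match yet)
Bit 14: prefix='10' (no match yet)
Bit 15: prefix='100' -> emit 'h', reset
Bit 16: prefix='0' -> emit 'k', reset
Bit 17: prefix='1' (no match yet)
Bit 18: prefix='11' -> emit 'n', reset

Answer: 0 2 5 8 9 12 13 16 17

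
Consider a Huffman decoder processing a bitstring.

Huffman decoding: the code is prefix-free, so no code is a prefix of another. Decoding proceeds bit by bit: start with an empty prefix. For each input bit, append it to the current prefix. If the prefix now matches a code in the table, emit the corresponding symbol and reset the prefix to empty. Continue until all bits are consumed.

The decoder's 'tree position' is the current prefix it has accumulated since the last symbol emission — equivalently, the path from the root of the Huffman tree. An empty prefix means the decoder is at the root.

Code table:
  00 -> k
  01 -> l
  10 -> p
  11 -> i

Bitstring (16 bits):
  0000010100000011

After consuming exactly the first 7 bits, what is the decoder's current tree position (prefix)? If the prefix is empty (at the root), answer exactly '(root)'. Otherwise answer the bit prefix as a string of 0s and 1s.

Answer: 0

Derivation:
Bit 0: prefix='0' (no match yet)
Bit 1: prefix='00' -> emit 'k', reset
Bit 2: prefix='0' (no match yet)
Bit 3: prefix='00' -> emit 'k', reset
Bit 4: prefix='0' (no match yet)
Bit 5: prefix='01' -> emit 'l', reset
Bit 6: prefix='0' (no match yet)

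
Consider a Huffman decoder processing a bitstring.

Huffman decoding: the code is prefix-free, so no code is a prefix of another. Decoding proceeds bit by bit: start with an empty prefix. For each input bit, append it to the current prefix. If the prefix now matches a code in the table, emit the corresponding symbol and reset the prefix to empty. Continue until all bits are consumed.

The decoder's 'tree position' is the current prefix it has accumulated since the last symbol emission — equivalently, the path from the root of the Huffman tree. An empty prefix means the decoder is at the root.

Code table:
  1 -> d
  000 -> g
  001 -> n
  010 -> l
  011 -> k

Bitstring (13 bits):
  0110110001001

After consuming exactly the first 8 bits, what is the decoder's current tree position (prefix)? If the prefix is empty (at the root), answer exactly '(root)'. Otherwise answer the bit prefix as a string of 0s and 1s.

Answer: 00

Derivation:
Bit 0: prefix='0' (no match yet)
Bit 1: prefix='01' (no match yet)
Bit 2: prefix='011' -> emit 'k', reset
Bit 3: prefix='0' (no match yet)
Bit 4: prefix='01' (no match yet)
Bit 5: prefix='011' -> emit 'k', reset
Bit 6: prefix='0' (no match yet)
Bit 7: prefix='00' (no match yet)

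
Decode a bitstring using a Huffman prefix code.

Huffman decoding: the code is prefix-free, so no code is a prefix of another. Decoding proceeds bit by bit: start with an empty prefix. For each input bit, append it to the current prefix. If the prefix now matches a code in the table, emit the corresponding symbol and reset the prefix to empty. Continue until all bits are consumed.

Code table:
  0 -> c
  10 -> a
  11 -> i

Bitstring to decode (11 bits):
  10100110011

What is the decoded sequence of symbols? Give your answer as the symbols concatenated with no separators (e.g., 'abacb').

Answer: aacicci

Derivation:
Bit 0: prefix='1' (no match yet)
Bit 1: prefix='10' -> emit 'a', reset
Bit 2: prefix='1' (no match yet)
Bit 3: prefix='10' -> emit 'a', reset
Bit 4: prefix='0' -> emit 'c', reset
Bit 5: prefix='1' (no match yet)
Bit 6: prefix='11' -> emit 'i', reset
Bit 7: prefix='0' -> emit 'c', reset
Bit 8: prefix='0' -> emit 'c', reset
Bit 9: prefix='1' (no match yet)
Bit 10: prefix='11' -> emit 'i', reset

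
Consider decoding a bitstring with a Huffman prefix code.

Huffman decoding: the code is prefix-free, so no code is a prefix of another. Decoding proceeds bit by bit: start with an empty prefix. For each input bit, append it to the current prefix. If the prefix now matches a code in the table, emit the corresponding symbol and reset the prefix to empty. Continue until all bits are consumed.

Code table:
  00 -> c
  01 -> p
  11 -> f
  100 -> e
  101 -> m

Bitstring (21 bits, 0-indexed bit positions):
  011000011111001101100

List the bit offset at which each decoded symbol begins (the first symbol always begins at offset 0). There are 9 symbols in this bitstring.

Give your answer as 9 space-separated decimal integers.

Answer: 0 2 5 7 9 11 14 16 18

Derivation:
Bit 0: prefix='0' (no match yet)
Bit 1: prefix='01' -> emit 'p', reset
Bit 2: prefix='1' (no match yet)
Bit 3: prefix='10' (no match yet)
Bit 4: prefix='100' -> emit 'e', reset
Bit 5: prefix='0' (no match yet)
Bit 6: prefix='00' -> emit 'c', reset
Bit 7: prefix='1' (no match yet)
Bit 8: prefix='11' -> emit 'f', reset
Bit 9: prefix='1' (no match yet)
Bit 10: prefix='11' -> emit 'f', reset
Bit 11: prefix='1' (no match yet)
Bit 12: prefix='10' (no match yet)
Bit 13: prefix='100' -> emit 'e', reset
Bit 14: prefix='1' (no match yet)
Bit 15: prefix='11' -> emit 'f', reset
Bit 16: prefix='0' (no match yet)
Bit 17: prefix='01' -> emit 'p', reset
Bit 18: prefix='1' (no match yet)
Bit 19: prefix='10' (no match yet)
Bit 20: prefix='100' -> emit 'e', reset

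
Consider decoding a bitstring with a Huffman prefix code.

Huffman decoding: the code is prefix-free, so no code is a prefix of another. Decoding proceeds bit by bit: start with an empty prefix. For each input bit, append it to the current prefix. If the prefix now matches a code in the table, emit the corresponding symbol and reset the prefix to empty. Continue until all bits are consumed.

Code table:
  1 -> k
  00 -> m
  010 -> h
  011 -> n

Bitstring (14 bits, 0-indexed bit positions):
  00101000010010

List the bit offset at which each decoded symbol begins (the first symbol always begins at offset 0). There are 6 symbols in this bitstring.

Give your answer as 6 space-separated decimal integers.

Answer: 0 2 3 6 8 11

Derivation:
Bit 0: prefix='0' (no match yet)
Bit 1: prefix='00' -> emit 'm', reset
Bit 2: prefix='1' -> emit 'k', reset
Bit 3: prefix='0' (no match yet)
Bit 4: prefix='01' (no match yet)
Bit 5: prefix='010' -> emit 'h', reset
Bit 6: prefix='0' (no match yet)
Bit 7: prefix='00' -> emit 'm', reset
Bit 8: prefix='0' (no match yet)
Bit 9: prefix='01' (no match yet)
Bit 10: prefix='010' -> emit 'h', reset
Bit 11: prefix='0' (no match yet)
Bit 12: prefix='01' (no match yet)
Bit 13: prefix='010' -> emit 'h', reset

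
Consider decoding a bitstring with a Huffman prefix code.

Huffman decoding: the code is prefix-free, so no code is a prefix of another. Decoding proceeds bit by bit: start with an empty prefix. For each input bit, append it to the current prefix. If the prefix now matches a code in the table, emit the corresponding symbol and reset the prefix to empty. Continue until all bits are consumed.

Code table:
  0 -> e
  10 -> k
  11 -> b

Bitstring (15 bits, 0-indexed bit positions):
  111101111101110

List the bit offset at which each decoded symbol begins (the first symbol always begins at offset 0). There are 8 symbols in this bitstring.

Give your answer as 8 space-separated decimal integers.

Answer: 0 2 4 5 7 9 11 13

Derivation:
Bit 0: prefix='1' (no match yet)
Bit 1: prefix='11' -> emit 'b', reset
Bit 2: prefix='1' (no match yet)
Bit 3: prefix='11' -> emit 'b', reset
Bit 4: prefix='0' -> emit 'e', reset
Bit 5: prefix='1' (no match yet)
Bit 6: prefix='11' -> emit 'b', reset
Bit 7: prefix='1' (no match yet)
Bit 8: prefix='11' -> emit 'b', reset
Bit 9: prefix='1' (no match yet)
Bit 10: prefix='10' -> emit 'k', reset
Bit 11: prefix='1' (no match yet)
Bit 12: prefix='11' -> emit 'b', reset
Bit 13: prefix='1' (no match yet)
Bit 14: prefix='10' -> emit 'k', reset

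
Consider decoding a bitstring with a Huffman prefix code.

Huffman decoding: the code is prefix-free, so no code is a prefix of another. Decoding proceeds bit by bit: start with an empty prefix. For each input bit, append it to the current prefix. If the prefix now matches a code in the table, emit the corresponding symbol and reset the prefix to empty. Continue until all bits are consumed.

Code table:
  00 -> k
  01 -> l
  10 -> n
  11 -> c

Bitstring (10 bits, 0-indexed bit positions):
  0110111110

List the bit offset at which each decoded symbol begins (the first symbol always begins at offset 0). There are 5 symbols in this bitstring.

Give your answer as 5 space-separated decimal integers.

Bit 0: prefix='0' (no match yet)
Bit 1: prefix='01' -> emit 'l', reset
Bit 2: prefix='1' (no match yet)
Bit 3: prefix='10' -> emit 'n', reset
Bit 4: prefix='1' (no match yet)
Bit 5: prefix='11' -> emit 'c', reset
Bit 6: prefix='1' (no match yet)
Bit 7: prefix='11' -> emit 'c', reset
Bit 8: prefix='1' (no match yet)
Bit 9: prefix='10' -> emit 'n', reset

Answer: 0 2 4 6 8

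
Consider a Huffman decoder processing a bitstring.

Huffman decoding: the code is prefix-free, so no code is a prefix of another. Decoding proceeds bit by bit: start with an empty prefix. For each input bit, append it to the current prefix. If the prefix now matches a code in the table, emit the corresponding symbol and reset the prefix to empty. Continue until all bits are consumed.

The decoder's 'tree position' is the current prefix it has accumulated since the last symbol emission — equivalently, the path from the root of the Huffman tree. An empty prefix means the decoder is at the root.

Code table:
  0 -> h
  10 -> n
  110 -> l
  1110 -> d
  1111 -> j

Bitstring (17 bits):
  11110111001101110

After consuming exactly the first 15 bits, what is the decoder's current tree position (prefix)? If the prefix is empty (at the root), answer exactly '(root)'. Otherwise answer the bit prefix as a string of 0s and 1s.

Bit 0: prefix='1' (no match yet)
Bit 1: prefix='11' (no match yet)
Bit 2: prefix='111' (no match yet)
Bit 3: prefix='1111' -> emit 'j', reset
Bit 4: prefix='0' -> emit 'h', reset
Bit 5: prefix='1' (no match yet)
Bit 6: prefix='11' (no match yet)
Bit 7: prefix='111' (no match yet)
Bit 8: prefix='1110' -> emit 'd', reset
Bit 9: prefix='0' -> emit 'h', reset
Bit 10: prefix='1' (no match yet)
Bit 11: prefix='11' (no match yet)
Bit 12: prefix='110' -> emit 'l', reset
Bit 13: prefix='1' (no match yet)
Bit 14: prefix='11' (no match yet)

Answer: 11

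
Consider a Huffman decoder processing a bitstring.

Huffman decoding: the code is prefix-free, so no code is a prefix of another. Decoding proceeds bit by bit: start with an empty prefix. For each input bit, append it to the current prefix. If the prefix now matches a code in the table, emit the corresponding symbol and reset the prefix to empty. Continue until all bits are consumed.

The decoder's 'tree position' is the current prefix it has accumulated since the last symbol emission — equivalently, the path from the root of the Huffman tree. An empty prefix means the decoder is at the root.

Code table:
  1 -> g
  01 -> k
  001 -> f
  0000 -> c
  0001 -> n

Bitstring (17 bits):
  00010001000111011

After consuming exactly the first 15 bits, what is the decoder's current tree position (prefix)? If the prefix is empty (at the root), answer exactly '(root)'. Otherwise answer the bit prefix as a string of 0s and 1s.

Answer: 0

Derivation:
Bit 0: prefix='0' (no match yet)
Bit 1: prefix='00' (no match yet)
Bit 2: prefix='000' (no match yet)
Bit 3: prefix='0001' -> emit 'n', reset
Bit 4: prefix='0' (no match yet)
Bit 5: prefix='00' (no match yet)
Bit 6: prefix='000' (no match yet)
Bit 7: prefix='0001' -> emit 'n', reset
Bit 8: prefix='0' (no match yet)
Bit 9: prefix='00' (no match yet)
Bit 10: prefix='000' (no match yet)
Bit 11: prefix='0001' -> emit 'n', reset
Bit 12: prefix='1' -> emit 'g', reset
Bit 13: prefix='1' -> emit 'g', reset
Bit 14: prefix='0' (no match yet)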